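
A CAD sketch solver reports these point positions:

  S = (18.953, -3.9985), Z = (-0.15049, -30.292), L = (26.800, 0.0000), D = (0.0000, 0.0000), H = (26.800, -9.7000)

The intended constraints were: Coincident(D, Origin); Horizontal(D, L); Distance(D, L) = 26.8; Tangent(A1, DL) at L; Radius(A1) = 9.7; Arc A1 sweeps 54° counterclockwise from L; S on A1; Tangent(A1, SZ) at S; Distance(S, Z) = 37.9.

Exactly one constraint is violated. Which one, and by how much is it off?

Distance(S, Z) = 37.9 — off by 5.40.

D = (0.00, 0.00) ✓; D.y = 0.00, L.y = 0.00 ✓; |DL| = 26.80 ✓; ∠(HL, LD) = 90.00° ✓; |HL| = 9.700 ✓; bearing(H→S) − bearing(H→L) = 54.00° ✓; |HS| = 9.700 ✓; ∠(HS, SZ) = 90.00° ✓; |SZ| = 32.50 ✗.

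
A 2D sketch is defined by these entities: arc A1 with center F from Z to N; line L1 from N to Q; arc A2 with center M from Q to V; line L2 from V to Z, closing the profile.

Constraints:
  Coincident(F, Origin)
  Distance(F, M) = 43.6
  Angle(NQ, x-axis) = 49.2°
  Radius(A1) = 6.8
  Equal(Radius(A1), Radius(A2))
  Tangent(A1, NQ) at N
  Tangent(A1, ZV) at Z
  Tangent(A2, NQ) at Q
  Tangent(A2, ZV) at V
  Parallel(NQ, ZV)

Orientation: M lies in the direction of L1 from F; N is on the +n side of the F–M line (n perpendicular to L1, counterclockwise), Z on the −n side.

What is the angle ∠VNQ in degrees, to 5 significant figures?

17.324°

The slot axis is L1's direction at 49.2°, so u = (cos 49.2°, sin 49.2°) = (0.65342, 0.75700) and n = (−sin 49.2°, cos 49.2°) = (-0.75700, 0.65342). F is at the origin and M lies 43.6 along u from F, so M = 43.6·u = (28.489, 33.005). Tangency of A1 to both parallel lines with radius 6.8 puts N and Z at F ± 6.8·n: N = (-5.1476, 4.4433), Z = (5.1476, -4.4433). Equal radii place Q and V the same way about M: Q = M + 6.8·n = (23.342, 37.448), V = M − 6.8·n = (33.637, 28.562). Then cos ∠VNQ = NV·NQ / (|NV||NQ|), giving 17.324°.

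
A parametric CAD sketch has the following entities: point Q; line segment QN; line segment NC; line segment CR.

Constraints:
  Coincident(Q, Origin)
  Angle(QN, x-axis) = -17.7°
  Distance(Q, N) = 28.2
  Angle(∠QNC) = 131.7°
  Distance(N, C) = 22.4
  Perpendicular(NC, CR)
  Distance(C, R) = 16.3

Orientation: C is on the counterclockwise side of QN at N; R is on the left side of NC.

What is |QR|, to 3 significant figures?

41.4

Q is at the origin; QN runs at -17.7° with length 28.2, so N = 28.2·(cos -17.7°, sin -17.7°) = (26.9, -8.57). ∠QNC = 131.7°, so NC runs at -17.7° + (180° − 131.7°) = 30.6° from the x-axis; with |NC| = 22.4, C = N + 22.4·(cos 30.6°, sin 30.6°) = (46.1, 2.83). NC ⟂ CR; with |CR| = 16.3 on the left of NC, R = C + 16.3·(-0.509, 0.861) = (37.8, 16.9). Then |QR| = |R − Q| = 41.4.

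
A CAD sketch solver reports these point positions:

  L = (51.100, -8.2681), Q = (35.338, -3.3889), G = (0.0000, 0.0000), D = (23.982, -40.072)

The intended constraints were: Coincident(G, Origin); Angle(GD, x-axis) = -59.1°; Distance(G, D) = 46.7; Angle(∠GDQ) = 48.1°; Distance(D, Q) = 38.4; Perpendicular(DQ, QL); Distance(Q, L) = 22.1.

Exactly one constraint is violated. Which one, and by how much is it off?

Distance(Q, L) = 22.1 — off by 5.60.

G = (0.00, 0.00) ✓; GD at -59.10° ✓; |GD| = 46.70 ✓; ∠GDQ = 48.10° ✓; |DQ| = 38.40 ✓; ∠(DQ, QL) = 90.00° ✓; |QL| = 16.50 ✗.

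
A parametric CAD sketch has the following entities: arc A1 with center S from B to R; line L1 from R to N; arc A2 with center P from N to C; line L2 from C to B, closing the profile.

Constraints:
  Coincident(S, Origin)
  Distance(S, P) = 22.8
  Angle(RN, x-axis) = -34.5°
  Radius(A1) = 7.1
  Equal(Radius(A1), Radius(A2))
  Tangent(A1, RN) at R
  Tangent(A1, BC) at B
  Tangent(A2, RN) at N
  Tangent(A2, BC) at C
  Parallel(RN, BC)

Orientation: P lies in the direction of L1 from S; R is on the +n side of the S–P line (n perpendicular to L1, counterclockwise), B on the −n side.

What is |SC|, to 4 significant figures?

23.88

The slot axis is L1's direction at -34.5°, so u = (cos -34.5°, sin -34.5°) = (0.8241, -0.5664) and n = (−sin -34.5°, cos -34.5°) = (0.5664, 0.8241). S is at the origin and P lies 22.8 along u from S, so P = 22.8·u = (18.79, -12.91). Tangency of A1 to both parallel lines with radius 7.1 puts R and B at S ± 7.1·n: R = (4.021, 5.851), B = (-4.021, -5.851). Equal radii place N and C the same way about P: N = P + 7.1·n = (22.81, -7.063), C = P − 7.1·n = (14.77, -18.77). Then |SC| = |C − S| = 23.88.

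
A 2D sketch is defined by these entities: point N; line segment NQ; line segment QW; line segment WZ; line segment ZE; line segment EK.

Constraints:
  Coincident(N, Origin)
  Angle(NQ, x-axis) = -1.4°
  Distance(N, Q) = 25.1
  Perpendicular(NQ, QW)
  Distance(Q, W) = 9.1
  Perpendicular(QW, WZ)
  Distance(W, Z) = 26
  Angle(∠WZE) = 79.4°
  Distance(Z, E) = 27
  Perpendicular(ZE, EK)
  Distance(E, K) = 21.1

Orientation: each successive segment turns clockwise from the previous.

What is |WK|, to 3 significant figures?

22.7

N is at the origin; NQ runs at -1.4° with length 25.1, so Q = (25.1, -0.613). NQ is perpendicular to QW, so QW runs at -91.4°; with |QW| = 9.1, W = (24.9, -9.71). The perpendicularity gives WZ at right angles to QW, so WZ runs at 179°; with |WZ| = 26.0, Z = (-1.12, -9.08). ∠WZE = 79.4° gives ZE at 78.0° from the x-axis; with |ZE| = 27.0, E = (4.49, 17.3). The perpendicularity gives EK at right angles to ZE, so EK runs at -12.0°; with |EK| = 21.1, K = (25.1, 12.9). Then |WK| = |K − W| = 22.7.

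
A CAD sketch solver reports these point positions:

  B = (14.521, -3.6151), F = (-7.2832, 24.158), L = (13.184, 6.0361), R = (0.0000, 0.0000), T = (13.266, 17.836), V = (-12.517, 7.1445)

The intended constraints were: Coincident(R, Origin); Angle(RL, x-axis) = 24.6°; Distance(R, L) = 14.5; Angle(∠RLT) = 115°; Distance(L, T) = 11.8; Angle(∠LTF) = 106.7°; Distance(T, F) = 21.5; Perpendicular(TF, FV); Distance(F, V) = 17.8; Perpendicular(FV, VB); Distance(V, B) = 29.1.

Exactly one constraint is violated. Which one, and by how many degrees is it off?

Perpendicular(FV, VB) — off by 4.60°.

R = (0.00, 0.00) ✓; RL at 24.60° ✓; |RL| = 14.50 ✓; ∠RLT = 115.0° ✓; |LT| = 11.80 ✓; ∠LTF = 106.7° ✓; |TF| = 21.50 ✓; ∠(TF, FV) = 90.00° ✓; |FV| = 17.80 ✓; ∠(FV, VB) = 85.40° ✗; |VB| = 29.10 ✓.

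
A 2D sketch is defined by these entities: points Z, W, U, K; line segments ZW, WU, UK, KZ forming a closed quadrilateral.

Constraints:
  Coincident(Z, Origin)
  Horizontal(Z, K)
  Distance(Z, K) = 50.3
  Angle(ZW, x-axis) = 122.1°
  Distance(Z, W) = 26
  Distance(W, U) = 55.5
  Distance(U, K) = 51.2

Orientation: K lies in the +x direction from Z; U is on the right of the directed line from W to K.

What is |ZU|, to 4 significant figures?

30.08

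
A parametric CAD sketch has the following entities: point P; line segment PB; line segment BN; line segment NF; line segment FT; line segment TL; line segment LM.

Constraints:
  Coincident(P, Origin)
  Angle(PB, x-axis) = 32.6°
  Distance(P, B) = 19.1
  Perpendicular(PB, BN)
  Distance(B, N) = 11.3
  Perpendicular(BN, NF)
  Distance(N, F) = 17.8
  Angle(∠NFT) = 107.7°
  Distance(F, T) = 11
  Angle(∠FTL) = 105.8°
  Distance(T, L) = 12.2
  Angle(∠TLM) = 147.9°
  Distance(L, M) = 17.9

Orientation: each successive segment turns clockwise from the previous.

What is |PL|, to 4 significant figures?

10.05

∠NFT = 107.7° gives FT at 140.3° from the x-axis; with |FT| = 11.0, T = (-1.280, -1.793). ∠FTL = 105.8° gives TL at 66.10° from the x-axis; with |TL| = 12.2, L = (3.663, 9.361). Then |PL| = |L − P| = 10.05.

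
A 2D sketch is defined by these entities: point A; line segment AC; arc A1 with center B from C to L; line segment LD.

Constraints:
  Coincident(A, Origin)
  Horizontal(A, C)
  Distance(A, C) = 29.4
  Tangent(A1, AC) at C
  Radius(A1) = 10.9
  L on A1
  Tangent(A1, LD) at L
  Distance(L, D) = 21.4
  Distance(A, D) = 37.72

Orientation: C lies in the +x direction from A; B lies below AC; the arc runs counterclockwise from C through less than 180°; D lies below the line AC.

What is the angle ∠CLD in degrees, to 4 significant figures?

134.3°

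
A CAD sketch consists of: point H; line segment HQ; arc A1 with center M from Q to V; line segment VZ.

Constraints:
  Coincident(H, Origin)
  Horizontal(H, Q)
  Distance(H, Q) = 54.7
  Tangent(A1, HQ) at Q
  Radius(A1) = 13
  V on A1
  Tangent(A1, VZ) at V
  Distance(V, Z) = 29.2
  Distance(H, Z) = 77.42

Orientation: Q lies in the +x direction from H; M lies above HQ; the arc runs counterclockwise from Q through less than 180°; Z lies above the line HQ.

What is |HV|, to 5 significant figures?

69.161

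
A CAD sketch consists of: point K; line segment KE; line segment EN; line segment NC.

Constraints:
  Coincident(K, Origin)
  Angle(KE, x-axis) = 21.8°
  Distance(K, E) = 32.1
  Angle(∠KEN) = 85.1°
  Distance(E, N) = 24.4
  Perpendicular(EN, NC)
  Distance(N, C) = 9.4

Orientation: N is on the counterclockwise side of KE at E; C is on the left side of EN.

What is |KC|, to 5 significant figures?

31.290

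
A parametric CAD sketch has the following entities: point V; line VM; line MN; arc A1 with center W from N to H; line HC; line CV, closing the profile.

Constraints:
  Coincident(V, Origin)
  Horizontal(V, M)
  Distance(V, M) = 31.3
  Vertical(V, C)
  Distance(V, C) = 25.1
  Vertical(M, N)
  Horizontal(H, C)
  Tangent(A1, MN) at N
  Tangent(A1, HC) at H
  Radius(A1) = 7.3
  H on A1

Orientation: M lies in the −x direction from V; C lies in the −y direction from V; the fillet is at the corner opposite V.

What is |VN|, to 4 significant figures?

36.01

V is at the origin; V and M share the same y with |VM| = 31.3 and M on the −x side, so M = (-31.30, 0.000). VC is vertical with |VC| = 25.1 and C on the −y side, so C = (0.000, -25.10). The virtual corner opposite V is at (-31.30, -25.10). Since A1 is tangent to MN there, WN ⟂ MN and A1 meets HC tangentially, so WH is at right angles to HC, with radius 7.3, so the center W sits 7.3 in from both sides at W = (-24.00, -17.80). That places the tangent points at N = (-31.30, -17.80) on MN and H = (-24.00, -25.10) on HC. Then |VN| = |N − V| = 36.01.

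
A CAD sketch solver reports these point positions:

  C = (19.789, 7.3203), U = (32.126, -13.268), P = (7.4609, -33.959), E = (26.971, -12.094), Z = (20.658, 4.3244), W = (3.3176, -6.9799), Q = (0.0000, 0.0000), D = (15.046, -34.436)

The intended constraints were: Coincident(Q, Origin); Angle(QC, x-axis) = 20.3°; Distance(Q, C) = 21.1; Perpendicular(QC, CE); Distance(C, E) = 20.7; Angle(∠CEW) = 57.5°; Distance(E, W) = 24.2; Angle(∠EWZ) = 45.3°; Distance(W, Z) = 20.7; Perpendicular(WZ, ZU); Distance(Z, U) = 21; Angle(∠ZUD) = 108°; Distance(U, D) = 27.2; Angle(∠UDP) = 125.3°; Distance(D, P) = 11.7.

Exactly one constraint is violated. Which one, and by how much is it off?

Distance(D, P) = 11.7 — off by 4.10.

Q = (0.00, 0.00) ✓; QC at 20.30° ✓; |QC| = 21.10 ✓; ∠(QC, CE) = 90.00° ✓; |CE| = 20.70 ✓; ∠CEW = 57.50° ✓; |EW| = 24.20 ✓; ∠EWZ = 45.30° ✓; |WZ| = 20.70 ✓; ∠(WZ, ZU) = 90.00° ✓; |ZU| = 21.00 ✓; ∠ZUD = 108.0° ✓; |UD| = 27.20 ✓; ∠UDP = 125.3° ✓; |DP| = 7.600 ✗.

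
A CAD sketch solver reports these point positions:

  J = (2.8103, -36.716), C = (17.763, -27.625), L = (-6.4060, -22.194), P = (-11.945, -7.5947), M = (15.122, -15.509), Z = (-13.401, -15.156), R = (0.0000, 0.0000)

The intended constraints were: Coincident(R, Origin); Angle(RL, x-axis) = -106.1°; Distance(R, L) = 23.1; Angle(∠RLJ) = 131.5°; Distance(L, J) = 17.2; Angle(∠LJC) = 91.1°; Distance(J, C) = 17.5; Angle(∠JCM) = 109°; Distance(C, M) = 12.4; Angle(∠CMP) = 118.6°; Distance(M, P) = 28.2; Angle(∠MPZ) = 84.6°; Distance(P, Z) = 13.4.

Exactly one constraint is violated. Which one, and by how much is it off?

Distance(P, Z) = 13.4 — off by 5.70.

R = (0.00, 0.00) ✓; RL at -106.1° ✓; |RL| = 23.10 ✓; ∠RLJ = 131.5° ✓; |LJ| = 17.20 ✓; ∠LJC = 91.10° ✓; |JC| = 17.50 ✓; ∠JCM = 109.0° ✓; |CM| = 12.40 ✓; ∠CMP = 118.6° ✓; |MP| = 28.20 ✓; ∠MPZ = 84.60° ✓; |PZ| = 7.700 ✗.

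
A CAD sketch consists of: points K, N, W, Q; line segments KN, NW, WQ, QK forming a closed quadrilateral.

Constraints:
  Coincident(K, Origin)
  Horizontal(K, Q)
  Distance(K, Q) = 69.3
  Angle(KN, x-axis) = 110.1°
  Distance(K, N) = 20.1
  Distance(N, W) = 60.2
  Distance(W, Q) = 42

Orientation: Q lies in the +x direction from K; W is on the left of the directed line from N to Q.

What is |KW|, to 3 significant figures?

62.8

K is at the origin; K and Q share the same y with |KQ| = 69.3 and Q in +x, so Q = (69.3, 0). KN runs at 110.1° with |KN| = 20.1, so N = (-6.91, 18.9). W is determined by |NW| = 60.2 and |WQ| = 42.0 together: it lies at the intersection of circle(N, 60.2) and circle(Q, 42.0). With |NQ| = 78.5, the foot of the radical line on NQ is 51.1 from N and the perpendicular offset is √(60.2² − 51.1²) = 31.8. Taking the left-of-NQ solution: W = (50.3, 37.5).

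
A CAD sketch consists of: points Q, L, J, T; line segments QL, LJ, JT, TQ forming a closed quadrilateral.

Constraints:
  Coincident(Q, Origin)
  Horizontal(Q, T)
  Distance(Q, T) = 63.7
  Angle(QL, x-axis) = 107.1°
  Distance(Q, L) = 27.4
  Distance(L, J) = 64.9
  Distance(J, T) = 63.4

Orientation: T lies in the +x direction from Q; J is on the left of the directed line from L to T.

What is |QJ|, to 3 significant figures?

76.9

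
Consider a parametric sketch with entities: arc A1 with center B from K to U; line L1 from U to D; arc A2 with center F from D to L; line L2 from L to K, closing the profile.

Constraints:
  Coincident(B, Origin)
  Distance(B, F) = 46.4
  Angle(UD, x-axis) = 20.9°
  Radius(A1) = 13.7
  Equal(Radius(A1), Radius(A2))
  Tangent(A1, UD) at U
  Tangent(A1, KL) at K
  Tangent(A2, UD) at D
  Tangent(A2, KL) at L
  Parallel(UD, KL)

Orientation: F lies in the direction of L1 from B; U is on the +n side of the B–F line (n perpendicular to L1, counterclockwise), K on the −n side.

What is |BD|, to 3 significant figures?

48.4

Tangency of A1 to both parallel lines with radius 13.7 puts U and K at B ± 13.7·n: U = (-4.89, 12.8), K = (4.89, -12.8). Equal radii place D and L the same way about F: D = F + 13.7·n = (38.5, 29.4), L = F − 13.7·n = (48.2, 3.75). Then |BD| = |D − B| = 48.4.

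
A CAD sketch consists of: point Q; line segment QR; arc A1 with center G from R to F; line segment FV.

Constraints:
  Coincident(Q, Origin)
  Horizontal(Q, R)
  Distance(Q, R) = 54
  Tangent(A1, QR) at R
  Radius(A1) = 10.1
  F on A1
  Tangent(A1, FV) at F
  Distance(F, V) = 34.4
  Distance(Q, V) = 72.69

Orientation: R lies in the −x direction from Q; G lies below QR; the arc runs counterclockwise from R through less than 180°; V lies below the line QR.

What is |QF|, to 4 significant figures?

65.03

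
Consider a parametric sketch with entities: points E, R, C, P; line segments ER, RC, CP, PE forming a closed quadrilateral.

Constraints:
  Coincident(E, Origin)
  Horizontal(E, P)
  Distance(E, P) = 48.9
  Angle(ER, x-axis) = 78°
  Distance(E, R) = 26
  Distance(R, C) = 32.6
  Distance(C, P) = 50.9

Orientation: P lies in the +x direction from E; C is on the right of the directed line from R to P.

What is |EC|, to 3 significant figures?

6.60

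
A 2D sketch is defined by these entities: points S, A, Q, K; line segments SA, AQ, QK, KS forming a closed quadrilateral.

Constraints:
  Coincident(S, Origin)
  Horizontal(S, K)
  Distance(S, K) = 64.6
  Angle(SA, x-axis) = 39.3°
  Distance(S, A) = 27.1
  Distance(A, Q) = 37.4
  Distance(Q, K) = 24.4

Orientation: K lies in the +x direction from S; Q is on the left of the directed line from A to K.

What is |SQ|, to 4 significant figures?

62.41

S is at the origin; SK is horizontal with |SK| = 64.6 and K in +x, so K = (64.6, 0). SA runs at 39.3° with |SA| = 27.1, so A = (20.97, 17.16). Q is determined by |AQ| = 37.4 and |QK| = 24.4 together: it lies at the intersection of circle(A, 37.4) and circle(K, 24.4). With |AK| = 46.88, the foot of the radical line on AK is 32.01 from A and the perpendicular offset is √(37.4² − 32.01²) = 19.34. Taking the left-of-AK solution: Q = (57.84, 23.44).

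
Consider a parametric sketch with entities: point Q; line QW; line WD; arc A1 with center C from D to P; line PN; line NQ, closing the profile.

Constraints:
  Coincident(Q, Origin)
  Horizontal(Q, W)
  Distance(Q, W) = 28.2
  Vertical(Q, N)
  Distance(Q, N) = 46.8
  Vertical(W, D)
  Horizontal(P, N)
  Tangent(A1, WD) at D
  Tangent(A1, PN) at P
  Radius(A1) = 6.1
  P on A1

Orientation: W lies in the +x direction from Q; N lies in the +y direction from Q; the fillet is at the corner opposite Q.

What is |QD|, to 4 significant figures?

49.51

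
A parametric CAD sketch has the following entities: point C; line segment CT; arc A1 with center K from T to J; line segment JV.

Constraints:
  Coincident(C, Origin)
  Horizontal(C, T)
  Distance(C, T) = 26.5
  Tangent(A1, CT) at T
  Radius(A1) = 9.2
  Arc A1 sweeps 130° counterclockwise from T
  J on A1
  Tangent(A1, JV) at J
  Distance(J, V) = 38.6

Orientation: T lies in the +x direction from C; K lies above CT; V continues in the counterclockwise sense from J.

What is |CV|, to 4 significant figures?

45.53

C is at the origin; CT is horizontal with |CT| = 26.5 and T on the +x side, so T = (26.50, 0.000). The tangent condition forces KT to be normal to CT, so K = T + (0, 9.2) = (26.50, 9.200). On A1, T sits at bearing -90° from K; a 130° counterclockwise sweep puts J at bearing 40°, so J = K + 9.2·(cos 40°, sin 40°) = (33.55, 15.11). The tangent condition forces KJ to be normal to JV, so JV runs along (−sin 40°, cos 40°); with |JV| = 38.6, V = (8.736, 44.68). Then |CV| = |V − C| = 45.53.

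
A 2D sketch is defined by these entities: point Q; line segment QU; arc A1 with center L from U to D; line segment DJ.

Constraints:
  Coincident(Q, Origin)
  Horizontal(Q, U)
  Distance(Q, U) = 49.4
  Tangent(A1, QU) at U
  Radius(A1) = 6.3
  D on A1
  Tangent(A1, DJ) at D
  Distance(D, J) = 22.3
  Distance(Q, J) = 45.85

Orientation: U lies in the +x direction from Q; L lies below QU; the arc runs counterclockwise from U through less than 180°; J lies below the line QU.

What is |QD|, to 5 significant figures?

43.563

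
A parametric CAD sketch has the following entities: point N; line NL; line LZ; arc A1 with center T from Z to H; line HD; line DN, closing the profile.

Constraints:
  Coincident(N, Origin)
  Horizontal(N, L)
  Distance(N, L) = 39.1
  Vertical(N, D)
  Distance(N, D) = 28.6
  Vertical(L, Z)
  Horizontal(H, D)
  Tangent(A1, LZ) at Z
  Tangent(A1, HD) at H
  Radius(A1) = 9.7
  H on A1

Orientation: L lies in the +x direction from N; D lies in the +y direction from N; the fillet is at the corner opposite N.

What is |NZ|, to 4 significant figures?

43.43

N is at the origin; NL is horizontal with |NL| = 39.1 and L on the +x side, so L = (39.10, 0.000). N and D share the same x with |ND| = 28.6 and D on the +y side, so D = (0.000, 28.60). The virtual corner opposite N is at (39.10, 28.60). Tangency of A1 to LZ means the radius TZ is perpendicular to LZ and tangency of A1 to HD means the radius TH is perpendicular to HD, with radius 9.7, so the center T sits 9.7 in from both sides at T = (29.40, 18.90). That places the tangent points at Z = (39.10, 18.90) on LZ and H = (29.40, 28.60) on HD. Then |NZ| = |Z − N| = 43.43.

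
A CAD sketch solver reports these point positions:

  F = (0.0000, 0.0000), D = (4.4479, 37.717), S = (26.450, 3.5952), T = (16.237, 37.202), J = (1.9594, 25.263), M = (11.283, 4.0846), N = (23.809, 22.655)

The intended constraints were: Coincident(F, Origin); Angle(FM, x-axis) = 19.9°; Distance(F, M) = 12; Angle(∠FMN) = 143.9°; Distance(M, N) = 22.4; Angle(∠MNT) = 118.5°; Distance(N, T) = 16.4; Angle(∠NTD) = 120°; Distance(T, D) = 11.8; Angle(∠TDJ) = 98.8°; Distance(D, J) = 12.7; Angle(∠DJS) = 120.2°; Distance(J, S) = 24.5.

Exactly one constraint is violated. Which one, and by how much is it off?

Distance(J, S) = 24.5 — off by 8.20.

F = (0.00, 0.00) ✓; FM at 19.90° ✓; |FM| = 12.00 ✓; ∠FMN = 143.9° ✓; |MN| = 22.40 ✓; ∠MNT = 118.5° ✓; |NT| = 16.40 ✓; ∠NTD = 120.0° ✓; |TD| = 11.80 ✓; ∠TDJ = 98.80° ✓; |DJ| = 12.70 ✓; ∠DJS = 120.2° ✓; |JS| = 32.70 ✗.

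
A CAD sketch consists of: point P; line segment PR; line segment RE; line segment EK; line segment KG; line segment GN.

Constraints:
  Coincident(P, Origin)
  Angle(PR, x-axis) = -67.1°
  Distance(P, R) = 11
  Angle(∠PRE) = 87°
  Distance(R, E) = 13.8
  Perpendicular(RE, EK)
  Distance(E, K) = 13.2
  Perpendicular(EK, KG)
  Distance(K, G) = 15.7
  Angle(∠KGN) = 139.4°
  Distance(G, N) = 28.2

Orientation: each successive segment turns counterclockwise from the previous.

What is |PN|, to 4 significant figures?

28.83

P is at the origin; PR runs at -67.1° with length 11.0, so R = (4.280, -10.13). ∠PRE = 87.0° gives RE at 25.90° from the x-axis; with |RE| = 13.8, E = (16.69, -4.105). RE is perpendicular to EK, so EK runs at 115.9°; with |EK| = 13.2, K = (10.93, 7.769). EK is perpendicular to KG, so KG runs at -154.1°; with |KG| = 15.7, G = (-3.195, 0.9112). ∠KGN = 139.4° gives GN at -113.5° from the x-axis; with |GN| = 28.2, N = (-14.44, -24.95). Then |PN| = |N − P| = 28.83.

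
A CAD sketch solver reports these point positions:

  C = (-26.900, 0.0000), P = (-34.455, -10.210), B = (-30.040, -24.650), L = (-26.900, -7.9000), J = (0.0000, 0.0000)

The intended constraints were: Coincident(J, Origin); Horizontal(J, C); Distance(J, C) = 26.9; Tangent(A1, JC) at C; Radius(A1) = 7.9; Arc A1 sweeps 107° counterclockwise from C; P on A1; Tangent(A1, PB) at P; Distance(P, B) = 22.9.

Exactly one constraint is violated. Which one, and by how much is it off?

Distance(P, B) = 22.9 — off by 7.80.

J = (0.00, 0.00) ✓; J.y = 0.00, C.y = 0.00 ✓; |JC| = 26.90 ✓; ∠(LC, CJ) = 90.00° ✓; |LC| = 7.900 ✓; bearing(L→P) − bearing(L→C) = 107.0° ✓; |LP| = 7.900 ✓; ∠(LP, PB) = 90.00° ✓; |PB| = 15.10 ✗.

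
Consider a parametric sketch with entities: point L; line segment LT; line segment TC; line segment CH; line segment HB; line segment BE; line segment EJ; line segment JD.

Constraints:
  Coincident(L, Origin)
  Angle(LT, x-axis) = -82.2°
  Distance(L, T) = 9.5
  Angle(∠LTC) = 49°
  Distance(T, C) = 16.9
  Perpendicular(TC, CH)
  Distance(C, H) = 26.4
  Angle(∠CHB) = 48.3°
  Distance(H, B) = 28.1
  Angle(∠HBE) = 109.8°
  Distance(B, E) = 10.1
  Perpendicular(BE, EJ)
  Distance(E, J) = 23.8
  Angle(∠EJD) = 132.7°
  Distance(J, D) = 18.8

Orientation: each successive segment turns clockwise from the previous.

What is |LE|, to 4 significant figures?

10.99

∠CHB = 48.3° gives HB at -74.90° from the x-axis; with |HB| = 28.1, B = (8.924, -5.197). ∠HBE = 109.8° gives BE at -145.1° from the x-axis; with |BE| = 10.1, E = (0.6403, -10.98). Then |LE| = |E − L| = 10.99.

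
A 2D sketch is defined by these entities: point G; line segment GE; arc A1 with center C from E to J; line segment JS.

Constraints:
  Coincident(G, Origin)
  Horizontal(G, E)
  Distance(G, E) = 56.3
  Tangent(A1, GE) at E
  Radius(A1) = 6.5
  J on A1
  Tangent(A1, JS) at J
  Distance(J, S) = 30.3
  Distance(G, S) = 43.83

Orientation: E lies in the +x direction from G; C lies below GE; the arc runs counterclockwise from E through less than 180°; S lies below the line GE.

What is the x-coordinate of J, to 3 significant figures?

50.9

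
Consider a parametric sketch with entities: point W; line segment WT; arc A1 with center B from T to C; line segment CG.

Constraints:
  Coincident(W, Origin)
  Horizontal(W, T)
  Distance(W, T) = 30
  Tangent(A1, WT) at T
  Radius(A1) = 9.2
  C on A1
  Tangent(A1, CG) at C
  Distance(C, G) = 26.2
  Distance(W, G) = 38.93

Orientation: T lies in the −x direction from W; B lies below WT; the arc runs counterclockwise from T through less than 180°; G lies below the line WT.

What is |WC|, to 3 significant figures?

39.8

W is at the origin; W and T share the same y with |WT| = 30.0 and T on the −x side, so T = (-30.0, 0.00). Since A1 is tangent to WT there, BT ⟂ WT, so B = T + (0, -9.2) = (-30.0, -9.20). Since BC ⟂ CG (tangency), |BG| = √(9.2² + 26.2²) = 27.8 regardless of where C sits on A1. So G lies on both circle(W, 38.93) and circle(B, 27.8); the below-WT intersection is G = (-18.3, -34.4). C is the foot of the tangent from G: C = (-36.6, -15.6).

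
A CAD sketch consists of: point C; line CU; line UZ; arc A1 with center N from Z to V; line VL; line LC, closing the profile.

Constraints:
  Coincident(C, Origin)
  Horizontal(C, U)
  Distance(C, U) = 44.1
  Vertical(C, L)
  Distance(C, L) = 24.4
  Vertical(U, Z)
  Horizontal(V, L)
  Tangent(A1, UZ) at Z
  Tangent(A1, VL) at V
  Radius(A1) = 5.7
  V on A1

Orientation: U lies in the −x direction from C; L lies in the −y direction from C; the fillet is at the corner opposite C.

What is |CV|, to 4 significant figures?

45.50

C is at the origin; CU is horizontal with |CU| = 44.1 and U on the −x side, so U = (-44.10, 0.000). CL is vertical with |CL| = 24.4 and L on the −y side, so L = (0.000, -24.40). The virtual corner opposite C is at (-44.10, -24.40). Tangency of A1 to UZ means the radius NZ is perpendicular to UZ and since A1 is tangent to VL there, NV ⟂ VL, with radius 5.7, so the center N sits 5.7 in from both sides at N = (-38.40, -18.70). That places the tangent points at Z = (-44.10, -18.70) on UZ and V = (-38.40, -24.40) on VL. Then |CV| = |V − C| = 45.50.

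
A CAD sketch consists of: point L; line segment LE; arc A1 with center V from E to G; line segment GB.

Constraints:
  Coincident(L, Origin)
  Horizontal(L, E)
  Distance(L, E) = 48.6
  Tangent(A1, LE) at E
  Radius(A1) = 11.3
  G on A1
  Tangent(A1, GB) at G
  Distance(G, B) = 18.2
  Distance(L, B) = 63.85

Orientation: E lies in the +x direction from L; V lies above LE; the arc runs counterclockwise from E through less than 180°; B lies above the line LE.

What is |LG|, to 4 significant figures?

61.20

Checks: |VG| = 11.30 ✓; ∠(VG, GB) = 90.00° ✓; |GB| = 18.20 ✓; |LB| = 63.85 ✓.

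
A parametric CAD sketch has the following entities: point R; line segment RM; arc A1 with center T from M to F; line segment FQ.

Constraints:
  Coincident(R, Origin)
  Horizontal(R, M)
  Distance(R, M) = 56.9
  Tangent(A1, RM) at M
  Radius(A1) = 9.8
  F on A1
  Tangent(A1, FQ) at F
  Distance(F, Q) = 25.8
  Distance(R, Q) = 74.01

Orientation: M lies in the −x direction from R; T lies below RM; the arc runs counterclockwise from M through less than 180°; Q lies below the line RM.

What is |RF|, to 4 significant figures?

67.51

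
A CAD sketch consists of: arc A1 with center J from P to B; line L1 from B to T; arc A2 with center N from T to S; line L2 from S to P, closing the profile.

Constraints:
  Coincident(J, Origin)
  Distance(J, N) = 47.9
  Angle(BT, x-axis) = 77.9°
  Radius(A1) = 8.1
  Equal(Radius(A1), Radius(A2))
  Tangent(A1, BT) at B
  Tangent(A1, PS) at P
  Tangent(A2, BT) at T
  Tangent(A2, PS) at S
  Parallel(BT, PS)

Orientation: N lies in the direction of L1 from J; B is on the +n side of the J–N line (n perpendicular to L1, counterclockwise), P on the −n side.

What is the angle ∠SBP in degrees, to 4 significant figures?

71.31°

The slot axis is L1's direction at 77.9°, so u = (cos 77.9°, sin 77.9°) = (0.2096, 0.9778) and n = (−sin 77.9°, cos 77.9°) = (-0.9778, 0.2096). J is at the origin and N lies 47.9 along u from J, so N = 47.9·u = (10.04, 46.84). Tangency of A1 to both parallel lines with radius 8.1 puts B and P at J ± 8.1·n: B = (-7.920, 1.698), P = (7.920, -1.698). Equal radii place T and S the same way about N: T = N + 8.1·n = (2.121, 48.53), S = N − 8.1·n = (17.96, 45.14). Then cos ∠SBP = BS·BP / (|BS||BP|), giving 71.31°.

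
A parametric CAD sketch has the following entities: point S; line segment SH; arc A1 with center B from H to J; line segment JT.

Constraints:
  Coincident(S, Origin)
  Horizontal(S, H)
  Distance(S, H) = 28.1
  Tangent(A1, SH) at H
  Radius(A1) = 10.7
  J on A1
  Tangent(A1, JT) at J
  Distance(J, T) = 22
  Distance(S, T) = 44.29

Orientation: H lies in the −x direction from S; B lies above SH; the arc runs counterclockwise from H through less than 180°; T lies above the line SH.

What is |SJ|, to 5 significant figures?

23.593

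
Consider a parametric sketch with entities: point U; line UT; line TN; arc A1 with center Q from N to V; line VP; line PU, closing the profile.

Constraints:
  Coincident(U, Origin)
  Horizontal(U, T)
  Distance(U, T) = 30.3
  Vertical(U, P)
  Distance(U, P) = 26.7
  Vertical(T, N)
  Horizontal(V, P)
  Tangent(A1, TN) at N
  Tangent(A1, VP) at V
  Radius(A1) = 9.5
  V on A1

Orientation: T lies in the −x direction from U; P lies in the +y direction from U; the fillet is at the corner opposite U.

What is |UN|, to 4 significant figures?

34.84

U is at the origin; UT is horizontal with |UT| = 30.3 and T on the −x side, so T = (-30.30, 0.000). U and P share the same x with |UP| = 26.7 and P on the +y side, so P = (0.000, 26.70). The virtual corner opposite U is at (-30.30, 26.70). A1 meets TN tangentially, so QN is at right angles to TN and A1 meets VP tangentially, so QV is at right angles to VP, with radius 9.5, so the center Q sits 9.5 in from both sides at Q = (-20.80, 17.20). That places the tangent points at N = (-30.30, 17.20) on TN and V = (-20.80, 26.70) on VP. Then |UN| = |N − U| = 34.84.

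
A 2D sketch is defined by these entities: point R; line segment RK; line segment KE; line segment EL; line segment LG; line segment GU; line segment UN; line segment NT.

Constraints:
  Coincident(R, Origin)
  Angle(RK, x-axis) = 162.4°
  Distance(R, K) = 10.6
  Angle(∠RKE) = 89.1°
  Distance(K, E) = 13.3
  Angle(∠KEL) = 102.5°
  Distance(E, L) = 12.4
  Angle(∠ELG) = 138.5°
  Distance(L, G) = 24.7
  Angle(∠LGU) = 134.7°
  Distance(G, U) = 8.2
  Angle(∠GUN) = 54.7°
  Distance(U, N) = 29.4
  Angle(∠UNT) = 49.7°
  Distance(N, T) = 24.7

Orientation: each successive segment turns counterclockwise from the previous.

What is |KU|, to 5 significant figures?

36.138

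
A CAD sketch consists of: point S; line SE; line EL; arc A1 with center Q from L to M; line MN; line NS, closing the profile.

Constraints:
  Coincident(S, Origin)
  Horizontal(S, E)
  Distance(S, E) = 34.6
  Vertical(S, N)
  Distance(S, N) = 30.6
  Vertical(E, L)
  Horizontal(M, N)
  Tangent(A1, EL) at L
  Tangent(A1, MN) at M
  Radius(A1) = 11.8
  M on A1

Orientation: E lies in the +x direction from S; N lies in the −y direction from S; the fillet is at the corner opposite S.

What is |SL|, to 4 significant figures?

39.38

S is at the origin; SE is horizontal with |SE| = 34.6 and E on the +x side, so E = (34.60, 0.000). S and N share the same x with |SN| = 30.6 and N on the −y side, so N = (0.000, -30.60). The virtual corner opposite S is at (34.60, -30.60). A1 meets EL tangentially, so QL is at right angles to EL and tangency of A1 to MN means the radius QM is perpendicular to MN, with radius 11.8, so the center Q sits 11.8 in from both sides at Q = (22.80, -18.80). That places the tangent points at L = (34.60, -18.80) on EL and M = (22.80, -30.60) on MN. Then |SL| = |L − S| = 39.38.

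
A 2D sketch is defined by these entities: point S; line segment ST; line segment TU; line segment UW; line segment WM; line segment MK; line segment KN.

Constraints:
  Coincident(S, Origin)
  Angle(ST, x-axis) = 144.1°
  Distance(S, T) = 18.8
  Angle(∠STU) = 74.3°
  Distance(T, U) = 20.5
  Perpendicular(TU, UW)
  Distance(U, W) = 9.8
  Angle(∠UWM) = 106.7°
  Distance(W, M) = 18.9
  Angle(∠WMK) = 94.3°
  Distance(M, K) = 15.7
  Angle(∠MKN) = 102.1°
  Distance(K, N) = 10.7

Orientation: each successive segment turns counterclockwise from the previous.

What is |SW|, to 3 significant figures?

17.5

∠STU = 74.3° gives TU at -110° from the x-axis; with |TU| = 20.5, U = (-22.3, -8.22). TU is perpendicular to UW, so UW runs at -20.2°; with |UW| = 9.8, W = (-13.1, -11.6). Then |SW| = |W − S| = 17.5.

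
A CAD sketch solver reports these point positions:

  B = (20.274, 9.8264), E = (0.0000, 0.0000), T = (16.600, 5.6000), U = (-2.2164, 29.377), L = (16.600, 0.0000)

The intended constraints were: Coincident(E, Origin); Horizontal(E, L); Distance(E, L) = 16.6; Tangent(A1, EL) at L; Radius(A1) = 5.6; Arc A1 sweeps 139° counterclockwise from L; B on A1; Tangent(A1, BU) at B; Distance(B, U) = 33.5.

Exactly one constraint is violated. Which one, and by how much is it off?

Distance(B, U) = 33.5 — off by 3.70.

E = (0.00, 0.00) ✓; E.y = 0.00, L.y = 0.00 ✓; |EL| = 16.60 ✓; ∠(TL, LE) = 90.00° ✓; |TL| = 5.600 ✓; bearing(T→B) − bearing(T→L) = 139.0° ✓; |TB| = 5.600 ✓; ∠(TB, BU) = 90.00° ✓; |BU| = 29.80 ✗.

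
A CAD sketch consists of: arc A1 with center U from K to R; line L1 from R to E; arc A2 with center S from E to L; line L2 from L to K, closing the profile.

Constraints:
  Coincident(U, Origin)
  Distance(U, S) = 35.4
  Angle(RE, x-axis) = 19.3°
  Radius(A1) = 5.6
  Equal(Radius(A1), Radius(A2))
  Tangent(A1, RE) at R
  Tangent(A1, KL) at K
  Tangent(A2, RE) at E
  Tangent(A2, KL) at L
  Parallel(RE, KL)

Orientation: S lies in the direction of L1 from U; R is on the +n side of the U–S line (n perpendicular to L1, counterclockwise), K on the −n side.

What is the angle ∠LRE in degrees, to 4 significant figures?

17.56°

Tangency of A1 to both parallel lines with radius 5.6 puts R and K at U ± 5.6·n: R = (-1.851, 5.285), K = (1.851, -5.285). Equal radii place E and L the same way about S: E = S + 5.6·n = (31.56, 16.99), L = S − 5.6·n = (35.26, 6.415). Then cos ∠LRE = RL·RE / (|RL||RE|), giving 17.56°.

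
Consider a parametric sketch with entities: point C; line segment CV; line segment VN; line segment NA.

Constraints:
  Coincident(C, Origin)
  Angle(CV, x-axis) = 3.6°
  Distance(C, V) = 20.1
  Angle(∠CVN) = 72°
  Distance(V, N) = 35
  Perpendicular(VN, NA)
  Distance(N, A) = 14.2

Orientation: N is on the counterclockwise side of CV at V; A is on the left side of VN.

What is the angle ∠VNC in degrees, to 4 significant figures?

33.58°

C is at the origin; CV runs at 3.6° with length 20.1, so V = 20.1·(cos 3.6°, sin 3.6°) = (20.06, 1.262). ∠CVN = 72.0°, so VN runs at 3.6° + (180° − 72.0°) = 111.6° from the x-axis; with |VN| = 35.0, N = V + 35.0·(cos 111.6°, sin 111.6°) = (7.176, 33.80). Then cos ∠VNC = NV·NC / (|NV||NC|), giving 33.58°.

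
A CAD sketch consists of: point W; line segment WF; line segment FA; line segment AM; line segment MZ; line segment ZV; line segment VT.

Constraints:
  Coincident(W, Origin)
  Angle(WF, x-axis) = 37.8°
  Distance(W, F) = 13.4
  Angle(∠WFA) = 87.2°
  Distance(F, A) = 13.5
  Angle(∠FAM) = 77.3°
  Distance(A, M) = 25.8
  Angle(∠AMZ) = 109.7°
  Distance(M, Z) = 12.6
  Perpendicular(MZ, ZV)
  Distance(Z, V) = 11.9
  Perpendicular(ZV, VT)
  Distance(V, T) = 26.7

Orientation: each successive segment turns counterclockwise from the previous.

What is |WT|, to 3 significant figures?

19.8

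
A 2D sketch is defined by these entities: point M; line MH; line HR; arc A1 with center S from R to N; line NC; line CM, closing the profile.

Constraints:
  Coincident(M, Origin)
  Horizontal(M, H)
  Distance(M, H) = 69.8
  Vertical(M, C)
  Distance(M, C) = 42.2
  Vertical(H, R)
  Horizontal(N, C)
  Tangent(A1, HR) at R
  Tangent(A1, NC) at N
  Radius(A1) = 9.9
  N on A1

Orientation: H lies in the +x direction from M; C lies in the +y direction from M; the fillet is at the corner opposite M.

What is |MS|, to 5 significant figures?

68.054

M and C share the same x with |MC| = 42.2 and C on the +y side, so C = (0.0000, 42.200). The virtual corner opposite M is at (69.800, 42.200). Since A1 is tangent to HR there, SR ⟂ HR and A1 meets NC tangentially, so SN is at right angles to NC, with radius 9.9, so the center S sits 9.9 in from both sides at S = (59.900, 32.300). Then |MS| = |S − M| = 68.054.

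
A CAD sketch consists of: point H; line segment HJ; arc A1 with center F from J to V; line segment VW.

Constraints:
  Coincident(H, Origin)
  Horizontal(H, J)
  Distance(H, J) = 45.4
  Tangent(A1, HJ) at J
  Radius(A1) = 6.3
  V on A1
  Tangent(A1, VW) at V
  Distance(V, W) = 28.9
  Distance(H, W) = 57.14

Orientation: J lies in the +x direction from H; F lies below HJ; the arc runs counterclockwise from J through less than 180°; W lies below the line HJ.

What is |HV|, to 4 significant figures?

39.91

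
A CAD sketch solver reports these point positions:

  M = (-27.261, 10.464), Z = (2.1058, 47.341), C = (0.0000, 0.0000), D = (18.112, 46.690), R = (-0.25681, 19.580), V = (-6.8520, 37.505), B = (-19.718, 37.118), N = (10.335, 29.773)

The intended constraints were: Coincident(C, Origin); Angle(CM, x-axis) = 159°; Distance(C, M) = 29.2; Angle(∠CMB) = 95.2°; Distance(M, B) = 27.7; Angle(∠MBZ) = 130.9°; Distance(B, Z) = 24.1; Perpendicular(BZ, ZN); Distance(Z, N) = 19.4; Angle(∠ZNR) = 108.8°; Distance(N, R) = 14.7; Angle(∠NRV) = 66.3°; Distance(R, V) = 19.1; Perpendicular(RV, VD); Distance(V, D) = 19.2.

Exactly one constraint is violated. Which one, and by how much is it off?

Distance(V, D) = 19.2 — off by 7.40.

C = (0.00, 0.00) ✓; CM at 159.0° ✓; |CM| = 29.20 ✓; ∠CMB = 95.20° ✓; |MB| = 27.70 ✓; ∠MBZ = 130.9° ✓; |BZ| = 24.10 ✓; ∠(BZ, ZN) = 90.00° ✓; |ZN| = 19.40 ✓; ∠ZNR = 108.8° ✓; |NR| = 14.70 ✓; ∠NRV = 66.30° ✓; |RV| = 19.10 ✓; ∠(RV, VD) = 90.00° ✓; |VD| = 26.60 ✗.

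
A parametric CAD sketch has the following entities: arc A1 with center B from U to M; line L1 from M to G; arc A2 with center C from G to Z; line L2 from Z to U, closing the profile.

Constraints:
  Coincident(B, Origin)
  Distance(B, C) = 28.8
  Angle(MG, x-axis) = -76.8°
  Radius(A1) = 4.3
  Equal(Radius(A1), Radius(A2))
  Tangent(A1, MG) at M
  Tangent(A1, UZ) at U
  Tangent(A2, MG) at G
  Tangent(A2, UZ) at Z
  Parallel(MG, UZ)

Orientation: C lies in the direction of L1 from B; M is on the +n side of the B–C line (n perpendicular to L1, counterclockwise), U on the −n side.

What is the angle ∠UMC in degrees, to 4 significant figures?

81.51°

The slot axis is L1's direction at -76.8°, so u = (cos -76.8°, sin -76.8°) = (0.2284, -0.9736) and n = (−sin -76.8°, cos -76.8°) = (0.9736, 0.2284). B is at the origin and C lies 28.8 along u from B, so C = 28.8·u = (6.577, -28.04). Tangency of A1 to both parallel lines with radius 4.3 puts M and U at B ± 4.3·n: M = (4.186, 0.9819), U = (-4.186, -0.9819). Then cos ∠UMC = MU·MC / (|MU||MC|), giving 81.51°.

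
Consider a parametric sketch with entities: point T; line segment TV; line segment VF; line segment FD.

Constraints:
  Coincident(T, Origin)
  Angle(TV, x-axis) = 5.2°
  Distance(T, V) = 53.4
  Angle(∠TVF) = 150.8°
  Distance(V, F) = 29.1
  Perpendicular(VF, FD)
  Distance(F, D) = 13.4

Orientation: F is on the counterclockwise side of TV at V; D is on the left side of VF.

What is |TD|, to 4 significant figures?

76.76

T is at the origin; TV runs at 5.2° with length 53.4, so V = 53.4·(cos 5.2°, sin 5.2°) = (53.18, 4.840). ∠TVF = 150.8°, so VF runs at 5.2° + (180° − 150.8°) = 34.40° from the x-axis; with |VF| = 29.1, F = V + 29.1·(cos 34.40°, sin 34.40°) = (77.19, 21.28). VF ⟂ FD; with |FD| = 13.4 on the left of VF, D = F + 13.4·(-0.5650, 0.8251) = (69.62, 32.34). Then |TD| = |D − T| = 76.76.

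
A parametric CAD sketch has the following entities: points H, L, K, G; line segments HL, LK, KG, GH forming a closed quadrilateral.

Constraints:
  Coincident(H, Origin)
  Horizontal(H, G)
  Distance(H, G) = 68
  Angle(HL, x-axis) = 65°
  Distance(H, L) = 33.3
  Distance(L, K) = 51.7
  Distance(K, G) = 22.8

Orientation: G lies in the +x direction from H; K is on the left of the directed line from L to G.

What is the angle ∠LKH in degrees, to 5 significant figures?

27.533°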